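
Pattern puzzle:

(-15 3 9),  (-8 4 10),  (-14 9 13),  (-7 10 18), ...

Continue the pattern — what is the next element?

(-13 15 25)

First coordinate goes -15, -8, -14, -7 → -13 (alternating steps +7, −6, +7, −6, …).
Second coordinate goes 3, 4, 9, 10 → 15 (alternating steps +1, +5, +1, +5, …).
Third coordinate: 9, 10, 13, 18 → 25 (differences are 1, 3, 5, … (increasing by 2 each time)).
Combining the parts gives (-13 15 25).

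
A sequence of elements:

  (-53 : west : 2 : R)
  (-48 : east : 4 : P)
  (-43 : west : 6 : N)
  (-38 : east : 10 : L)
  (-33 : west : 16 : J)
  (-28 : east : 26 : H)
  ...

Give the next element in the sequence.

(-23 : west : 42 : F)

First slot goes -53, -48, -43, -38, -33, -28 → -23 (+5 each step).
Direction: alternates west ↔ east; west, east, west, east, west, east → west.
Third slot: each term is the sum of the two before it, so 2, 4, 6, 10, 16, 26 → 42.
Letter: letters move back 2 places in the alphabet, so R, P, N, L, J, H → F.
Combining the parts gives (-23 : west : 42 : F).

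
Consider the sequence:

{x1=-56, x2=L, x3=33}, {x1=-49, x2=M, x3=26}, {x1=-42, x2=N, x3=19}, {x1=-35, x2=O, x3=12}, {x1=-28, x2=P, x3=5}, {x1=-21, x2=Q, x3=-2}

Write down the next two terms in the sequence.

For the x1, +7 each step: -56, -49, -42, -35, -28, -21 → -14 → -7.
X2 goes L, M, N, O, P, Q → R → S (letters move forward 1 place in the alphabet).
X3: together with the x1 always sums to -23; 33, 26, 19, 12, 5, -2 → -9 → -16.
Putting the parts together: {x1=-14, x2=R, x3=-9} and then {x1=-7, x2=S, x3=-16}.

{x1=-14, x2=R, x3=-9}, {x1=-7, x2=S, x3=-16}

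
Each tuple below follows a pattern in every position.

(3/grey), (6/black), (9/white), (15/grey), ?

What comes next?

(24/black)

First component: each term is the sum of the two before it, so 3, 6, 9, 15 → 24.
Shade goes grey, black, white, grey → black (repeats grey → black → white).
So the next tuple is (24/black).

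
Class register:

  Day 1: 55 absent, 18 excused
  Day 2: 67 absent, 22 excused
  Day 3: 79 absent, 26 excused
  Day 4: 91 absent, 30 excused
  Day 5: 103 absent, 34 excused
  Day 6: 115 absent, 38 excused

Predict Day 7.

Absent goes 55, 67, 79, 91, 103, 115 → 127 (+12 each step).
Excused: +4 each step; 18, 22, 26, 30, 34, 38 → 42.
Putting it together: 127 absent, 42 excused.

127 absent, 42 excused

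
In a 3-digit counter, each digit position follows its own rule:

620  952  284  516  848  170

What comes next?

402

First digit goes 6, 9, 2, 5, 8, 1 → 4 (+3 each step, mod 10).
Second digit: +3 each step, mod 10; 2, 5, 8, 1, 4, 7 → 0.
For the third digit, +2 each step, mod 10: 0, 2, 4, 6, 8, 0 → 2.
So the next token is 402.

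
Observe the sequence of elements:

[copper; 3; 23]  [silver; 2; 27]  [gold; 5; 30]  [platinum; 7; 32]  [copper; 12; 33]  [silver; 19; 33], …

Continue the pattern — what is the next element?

[gold; 31; 32]

Metal: repeats copper → silver → gold → platinum, so copper, silver, gold, platinum, copper, silver → gold.
Second value goes 3, 2, 5, 7, 12, 19 → 31 (each term is the sum of the two before it).
Third value: 23, 27, 30, 32, 33, 33 → 32 (differences are 4, 3, 2, … (decreasing by 1 each time)).
So the next element is [gold; 31; 32].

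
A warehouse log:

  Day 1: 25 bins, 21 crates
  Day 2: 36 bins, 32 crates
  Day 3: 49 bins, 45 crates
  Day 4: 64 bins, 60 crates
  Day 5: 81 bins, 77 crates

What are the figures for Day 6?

100 bins, 96 crates

Bins goes 25, 36, 49, 64, 81 → 100 (perfect squares: 5², 6², 7², …).
Crates goes 21, 32, 45, 60, 77 → 96 (always 4 less than the bins).
So the next record is 100 bins, 96 crates.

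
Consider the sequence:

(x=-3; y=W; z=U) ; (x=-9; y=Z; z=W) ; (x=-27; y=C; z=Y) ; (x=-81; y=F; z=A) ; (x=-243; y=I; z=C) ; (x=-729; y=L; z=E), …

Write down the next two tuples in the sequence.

(x=-2187; y=O; z=G), (x=-6561; y=R; z=I)

X — ×3 each step: -3, -9, -27, -81, -243, -729 → -2187 → -6561.
Y: W, Z, C, F, I, L → O → R (letters move forward 3 places in the alphabet, wrapping Z→A).
Z — letters move forward 2 places in the alphabet, wrapping Z→A: U, W, Y, A, C, E → G → I.
So the next two tuples are (x=-2187; y=O; z=G) and (x=-6561; y=R; z=I).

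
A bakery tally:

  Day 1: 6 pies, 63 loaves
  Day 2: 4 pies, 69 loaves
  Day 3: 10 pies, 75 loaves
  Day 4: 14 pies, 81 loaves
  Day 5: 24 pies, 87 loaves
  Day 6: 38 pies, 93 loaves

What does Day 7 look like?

Pies — each term is the sum of the two before it: 6, 4, 10, 14, 24, 38 → 62.
Loaves: +6 each step; 63, 69, 75, 81, 87, 93 → 99.
Combining the parts gives 62 pies, 99 loaves.

62 pies, 99 loaves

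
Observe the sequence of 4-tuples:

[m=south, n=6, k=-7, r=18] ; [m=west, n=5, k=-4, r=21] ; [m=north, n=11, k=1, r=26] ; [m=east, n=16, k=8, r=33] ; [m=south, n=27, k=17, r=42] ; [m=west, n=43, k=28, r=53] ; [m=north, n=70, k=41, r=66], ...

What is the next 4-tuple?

[m=east, n=113, k=56, r=81]

M — repeats south → west → north → east: south, west, north, east, south, west, north → east.
N goes 6, 5, 11, 16, 27, 43, 70 → 113 (each term is the sum of the two before it).
K goes -7, -4, 1, 8, 17, 28, 41 → 56 (differences are 3, 5, 7, … (increasing by 2 each time)).
R: differences are 3, 5, 7, … (increasing by 2 each time); 18, 21, 26, 33, 42, 53, 66 → 81.
So the next 4-tuple is [m=east, n=113, k=56, r=81].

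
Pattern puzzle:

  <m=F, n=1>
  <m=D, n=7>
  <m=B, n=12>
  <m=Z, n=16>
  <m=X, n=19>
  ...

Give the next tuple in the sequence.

<m=V, n=21>

M — letters move back 2 places in the alphabet, wrapping A→Z: F, D, B, Z, X → V.
For the n, differences are 6, 5, 4, … (decreasing by 1 each time): 1, 7, 12, 16, 19 → 21.
Combining the parts gives <m=V, n=21>.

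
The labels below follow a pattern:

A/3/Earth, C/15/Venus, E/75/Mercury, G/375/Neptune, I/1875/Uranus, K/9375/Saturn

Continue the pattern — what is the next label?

M/46875/Jupiter

Letter goes A, C, E, G, I, K → M (letters move forward 2 places in the alphabet).
Second component — ×5 each step: 3, 15, 75, 375, 1875, 9375 → 46875.
Planet: runs backward through the planets Mercury→Neptune; Earth, Venus, Mercury, Neptune, Uranus, Saturn → Jupiter.
So the next label is M/46875/Jupiter.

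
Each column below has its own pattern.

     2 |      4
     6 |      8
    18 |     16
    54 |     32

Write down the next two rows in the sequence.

162  64; 486  128

For the first component, ×3 each step: 2, 6, 18, 54 → 162 → 486.
Second component — ×2 each step: 4, 8, 16, 32 → 64 → 128.
So the next two rows are 162  64 and 486  128.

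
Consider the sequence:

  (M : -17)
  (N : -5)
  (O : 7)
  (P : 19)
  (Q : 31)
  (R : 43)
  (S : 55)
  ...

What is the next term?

(T : 67)

Letter: M, N, O, P, Q, R, S → T (letters move forward 1 place in the alphabet).
For the second part, +12 each step: -17, -5, 7, 19, 31, 43, 55 → 67.
Combining the parts gives (T : 67).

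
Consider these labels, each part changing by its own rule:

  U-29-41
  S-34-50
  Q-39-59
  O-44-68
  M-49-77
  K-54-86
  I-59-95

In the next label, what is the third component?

Third component goes 41, 50, 59, 68, 77, 86, 95 → 104 (+9 each step).

104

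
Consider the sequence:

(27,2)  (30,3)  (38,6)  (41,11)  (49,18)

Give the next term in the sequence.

(52,27)

First component: alternating steps +3, +8, +3, +8, …, so 27, 30, 38, 41, 49 → 52.
For the second component, differences are 1, 3, 5, … (increasing by 2 each time): 2, 3, 6, 11, 18 → 27.
Combining the parts gives (52,27).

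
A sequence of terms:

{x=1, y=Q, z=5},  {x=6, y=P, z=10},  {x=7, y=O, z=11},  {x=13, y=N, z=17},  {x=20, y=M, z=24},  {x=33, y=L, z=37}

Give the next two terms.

X: 1, 6, 7, 13, 20, 33 → 53 → 86 (each term is the sum of the two before it).
For the y, letters move back 1 place in the alphabet: Q, P, O, N, M, L → K → J.
Z goes 5, 10, 11, 17, 24, 37 → 57 → 90 (always 4 more than the x).
Putting the parts together: {x=53, y=K, z=57} and then {x=86, y=J, z=90}.

{x=53, y=K, z=57}, {x=86, y=J, z=90}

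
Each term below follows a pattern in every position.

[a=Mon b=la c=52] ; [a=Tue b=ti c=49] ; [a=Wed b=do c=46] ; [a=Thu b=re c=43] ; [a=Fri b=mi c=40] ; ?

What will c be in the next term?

37

C: 52, 49, 46, 43, 40 → 37 (−3 each step).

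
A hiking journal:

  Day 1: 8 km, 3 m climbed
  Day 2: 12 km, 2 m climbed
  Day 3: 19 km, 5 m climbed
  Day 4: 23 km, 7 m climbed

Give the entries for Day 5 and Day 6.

30 km, 12 m climbed; 34 km, 19 m climbed

Km — alternating steps +4, +7, +4, +7, …: 8, 12, 19, 23 → 30 → 34.
M climbed: each term is the sum of the two before it; 3, 2, 5, 7 → 12 → 19.
So the next two lines are 30 km, 12 m climbed and 34 km, 19 m climbed.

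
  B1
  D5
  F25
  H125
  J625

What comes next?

L3125

Letter: letters move forward 2 places in the alphabet, so B, D, F, H, J → L.
Second component: ×5 each step; 1, 5, 25, 125, 625 → 3125.
So the next token is L3125.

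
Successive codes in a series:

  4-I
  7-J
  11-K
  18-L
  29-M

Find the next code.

47-N

First component goes 4, 7, 11, 18, 29 → 47 (each term is the sum of the two before it).
Letter: letters move forward 1 place in the alphabet, so I, J, K, L, M → N.
So the next code is 47-N.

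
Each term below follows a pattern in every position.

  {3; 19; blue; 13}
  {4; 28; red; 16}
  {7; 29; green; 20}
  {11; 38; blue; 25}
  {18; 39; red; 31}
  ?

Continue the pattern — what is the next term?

{29; 48; green; 38}

First coordinate — each term is the sum of the two before it: 3, 4, 7, 11, 18 → 29.
For the second coordinate, alternating steps +9, +1, +9, +1, …: 19, 28, 29, 38, 39 → 48.
Colour — repeats blue → red → green: blue, red, green, blue, red → green.
Fourth coordinate: 13, 16, 20, 25, 31 → 38 (differences are 3, 4, 5, … (increasing by 1 each time)).
Putting it together: {29; 48; green; 38}.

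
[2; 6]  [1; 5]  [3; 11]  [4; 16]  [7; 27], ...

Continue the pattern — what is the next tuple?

First value: 2, 1, 3, 4, 7 → 11 (each term is the sum of the two before it).
Second value goes 6, 5, 11, 16, 27 → 43 (each term is the sum of the two before it).
Combining the parts gives [11; 43].

[11; 43]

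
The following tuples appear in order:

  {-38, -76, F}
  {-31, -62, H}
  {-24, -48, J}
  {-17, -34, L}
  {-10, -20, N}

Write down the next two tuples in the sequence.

{-3, -6, P}, {4, 8, R}

First part — +7 each step: -38, -31, -24, -17, -10 → -3 → 4.
For the second part, always 2 × the first part: -76, -62, -48, -34, -20 → -6 → 8.
Letter: F, H, J, L, N → P → R (letters move forward 2 places in the alphabet).
Putting the parts together: {-3, -6, P} and then {4, 8, R}.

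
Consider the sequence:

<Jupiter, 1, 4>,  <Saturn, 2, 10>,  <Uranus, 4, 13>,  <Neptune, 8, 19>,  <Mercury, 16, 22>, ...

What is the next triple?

Planet — runs through the planets Mercury→Neptune: Jupiter, Saturn, Uranus, Neptune, Mercury → Venus.
For the second component, ×2 each step: 1, 2, 4, 8, 16 → 32.
Third component: 4, 10, 13, 19, 22 → 28 (alternating steps +6, +3, +6, +3, …).
Putting it together: <Venus, 32, 28>.

<Venus, 32, 28>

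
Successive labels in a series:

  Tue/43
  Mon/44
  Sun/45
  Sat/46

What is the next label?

Day — runs backward through the weekdays Mon→Sun: Tue, Mon, Sun, Sat → Fri.
For the second component, +1 each step: 43, 44, 45, 46 → 47.
Combining the parts gives Fri/47.

Fri/47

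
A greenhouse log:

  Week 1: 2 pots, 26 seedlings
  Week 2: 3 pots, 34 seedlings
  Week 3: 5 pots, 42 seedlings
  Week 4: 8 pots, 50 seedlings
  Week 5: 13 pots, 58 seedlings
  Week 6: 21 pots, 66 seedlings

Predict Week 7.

For the pots, each term is the sum of the two before it: 2, 3, 5, 8, 13, 21 → 34.
Seedlings: 26, 34, 42, 50, 58, 66 → 74 (+8 each step).
Combining the parts gives 34 pots, 74 seedlings.

34 pots, 74 seedlings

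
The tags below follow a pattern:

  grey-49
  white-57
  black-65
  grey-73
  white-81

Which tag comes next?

black-89

Shade: grey, white, black, grey, white → black (repeats grey → white → black).
Second component — +8 each step: 49, 57, 65, 73, 81 → 89.
Putting it together: black-89.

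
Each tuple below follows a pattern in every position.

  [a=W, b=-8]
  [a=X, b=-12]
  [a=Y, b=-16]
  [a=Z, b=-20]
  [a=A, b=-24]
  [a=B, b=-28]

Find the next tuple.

[a=C, b=-32]

A: W, X, Y, Z, A, B → C (letters move forward 1 place in the alphabet, wrapping Z→A).
B goes -8, -12, -16, -20, -24, -28 → -32 (−4 each step).
Putting it together: [a=C, b=-32].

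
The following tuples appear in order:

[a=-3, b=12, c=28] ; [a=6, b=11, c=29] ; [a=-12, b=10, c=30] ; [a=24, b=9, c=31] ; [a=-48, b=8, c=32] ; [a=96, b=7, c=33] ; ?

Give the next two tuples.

A goes -3, 6, -12, 24, -48, 96 → -192 → 384 (×(-2) each step).
B: 12, 11, 10, 9, 8, 7 → 6 → 5 (−1 each step).
C — together with the b always sums to 40: 28, 29, 30, 31, 32, 33 → 34 → 35.
Putting the parts together: [a=-192, b=6, c=34] and then [a=384, b=5, c=35].

[a=-192, b=6, c=34], [a=384, b=5, c=35]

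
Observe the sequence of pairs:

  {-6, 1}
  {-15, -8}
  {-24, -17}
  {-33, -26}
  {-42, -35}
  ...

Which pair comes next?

First slot goes -6, -15, -24, -33, -42 → -51 (−9 each step).
Second slot: always 7 more than the first slot; 1, -8, -17, -26, -35 → -44.
Combining the parts gives {-51, -44}.

{-51, -44}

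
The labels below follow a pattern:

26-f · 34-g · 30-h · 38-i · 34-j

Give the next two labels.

42-k then 38-l

First component goes 26, 34, 30, 38, 34 → 42 → 38 (alternating steps +8, −4, +8, −4, …).
Letter: letters move forward 1 place in the alphabet; f, g, h, i, j → k → l.
Putting the parts together: 42-k and then 38-l.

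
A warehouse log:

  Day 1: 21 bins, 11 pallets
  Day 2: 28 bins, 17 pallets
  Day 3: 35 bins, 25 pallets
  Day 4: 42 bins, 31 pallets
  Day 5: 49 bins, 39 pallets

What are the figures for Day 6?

56 bins, 45 pallets

Bins goes 21, 28, 35, 42, 49 → 56 (+7 each step).
Pallets goes 11, 17, 25, 31, 39 → 45 (alternating steps +6, +8, +6, +8, …).
Putting it together: 56 bins, 45 pallets.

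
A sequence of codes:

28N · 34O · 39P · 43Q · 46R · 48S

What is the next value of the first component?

49

First component: differences are 6, 5, 4, … (decreasing by 1 each time); 28, 34, 39, 43, 46, 48 → 49.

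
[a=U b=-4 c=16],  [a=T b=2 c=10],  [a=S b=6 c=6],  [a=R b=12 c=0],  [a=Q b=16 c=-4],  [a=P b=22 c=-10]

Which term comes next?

[a=O b=26 c=-14]

For the a, letters move back 1 place in the alphabet: U, T, S, R, Q, P → O.
For the b, alternating steps +6, +4, +6, +4, …: -4, 2, 6, 12, 16, 22 → 26.
For the c, together with the b always sums to 12: 16, 10, 6, 0, -4, -10 → -14.
So the next term is [a=O b=26 c=-14].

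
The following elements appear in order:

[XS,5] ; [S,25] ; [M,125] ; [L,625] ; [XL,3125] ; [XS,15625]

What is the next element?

Size — repeats XS → S → M → L → XL: XS, S, M, L, XL, XS → S.
Second slot: ×5 each step; 5, 25, 125, 625, 3125, 15625 → 78125.
So the next element is [S,78125].

[S,78125]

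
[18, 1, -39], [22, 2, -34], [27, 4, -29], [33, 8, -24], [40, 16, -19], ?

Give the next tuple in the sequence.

[48, 32, -14]

First entry — differences are 4, 5, 6, … (increasing by 1 each time): 18, 22, 27, 33, 40 → 48.
For the second entry, ×2 each step: 1, 2, 4, 8, 16 → 32.
Third entry — +5 each step: -39, -34, -29, -24, -19 → -14.
Putting it together: [48, 32, -14].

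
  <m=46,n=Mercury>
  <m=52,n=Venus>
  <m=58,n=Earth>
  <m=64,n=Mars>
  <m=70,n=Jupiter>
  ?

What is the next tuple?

M — +6 each step: 46, 52, 58, 64, 70 → 76.
N: runs through the planets Mercury→Neptune, so Mercury, Venus, Earth, Mars, Jupiter → Saturn.
So the next tuple is <m=76,n=Saturn>.

<m=76,n=Saturn>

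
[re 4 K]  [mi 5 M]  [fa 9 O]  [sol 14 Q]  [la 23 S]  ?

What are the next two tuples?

For the note, runs through the solfège scale do→ti: re, mi, fa, sol, la → ti → do.
Second slot — each term is the sum of the two before it: 4, 5, 9, 14, 23 → 37 → 60.
Letter — letters move forward 2 places in the alphabet: K, M, O, Q, S → U → W.
Putting the parts together: [ti 37 U] and then [do 60 W].

[ti 37 U], [do 60 W]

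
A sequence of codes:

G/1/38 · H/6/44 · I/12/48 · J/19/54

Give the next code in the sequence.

K/27/58

Letter: letters move forward 1 place in the alphabet, so G, H, I, J → K.
Second component — differences are 5, 6, 7, … (increasing by 1 each time): 1, 6, 12, 19 → 27.
Third component — alternating steps +6, +4, +6, +4, …: 38, 44, 48, 54 → 58.
Putting it together: K/27/58.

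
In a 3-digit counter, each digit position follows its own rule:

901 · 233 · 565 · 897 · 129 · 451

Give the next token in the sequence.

783

First digit: 9, 2, 5, 8, 1, 4 → 7 (+3 each step, mod 10).
Second digit: 0, 3, 6, 9, 2, 5 → 8 (+3 each step, mod 10).
Third digit — +2 each step, mod 10: 1, 3, 5, 7, 9, 1 → 3.
So the next token is 783.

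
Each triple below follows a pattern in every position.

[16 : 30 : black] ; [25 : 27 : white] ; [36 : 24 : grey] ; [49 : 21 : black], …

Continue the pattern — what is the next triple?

[64 : 18 : white]

For the first value, perfect squares: 4², 5², 6², …: 16, 25, 36, 49 → 64.
For the second value, −3 each step: 30, 27, 24, 21 → 18.
Shade — repeats black → white → grey: black, white, grey, black → white.
Combining the parts gives [64 : 18 : white].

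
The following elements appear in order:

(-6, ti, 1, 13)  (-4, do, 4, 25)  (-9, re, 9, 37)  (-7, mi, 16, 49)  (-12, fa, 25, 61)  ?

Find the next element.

(-10, sol, 36, 73)

For the first slot, alternating steps +2, −5, +2, −5, …: -6, -4, -9, -7, -12 → -10.
Note: runs through the solfège scale do→ti; ti, do, re, mi, fa → sol.
Third slot: perfect squares: 1², 2², 3², …, so 1, 4, 9, 16, 25 → 36.
Fourth slot — +12 each step: 13, 25, 37, 49, 61 → 73.
Putting it together: (-10, sol, 36, 73).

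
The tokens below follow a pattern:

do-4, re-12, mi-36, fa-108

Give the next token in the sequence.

For the note, runs through the solfège scale do→ti: do, re, mi, fa → sol.
Second component: ×3 each step; 4, 12, 36, 108 → 324.
Putting it together: sol-324.

sol-324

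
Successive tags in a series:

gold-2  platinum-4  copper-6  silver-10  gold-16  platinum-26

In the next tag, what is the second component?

Metal: repeats gold → platinum → copper → silver, so gold, platinum, copper, silver, gold, platinum → copper.
Second component — each term is the sum of the two before it: 2, 4, 6, 10, 16, 26 → 42.

42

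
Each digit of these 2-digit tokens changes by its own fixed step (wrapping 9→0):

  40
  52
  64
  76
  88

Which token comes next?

First digit — +1 each step, mod 10: 4, 5, 6, 7, 8 → 9.
Second digit goes 0, 2, 4, 6, 8 → 0 (+2 each step, mod 10).
Putting it together: 90.

90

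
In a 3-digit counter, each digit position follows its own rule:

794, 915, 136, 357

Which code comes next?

578

First digit: +2 each step, mod 10; 7, 9, 1, 3 → 5.
Second digit: 9, 1, 3, 5 → 7 (+2 each step, mod 10).
Third digit: 4, 5, 6, 7 → 8 (+1 each step, mod 10).
Putting it together: 578.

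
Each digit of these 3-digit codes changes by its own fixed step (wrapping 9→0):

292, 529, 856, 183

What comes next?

For the first digit, +3 each step, mod 10: 2, 5, 8, 1 → 4.
Second digit — +3 each step, mod 10: 9, 2, 5, 8 → 1.
Third digit goes 2, 9, 6, 3 → 0 (−3 each step, mod 10).
Putting it together: 410.

410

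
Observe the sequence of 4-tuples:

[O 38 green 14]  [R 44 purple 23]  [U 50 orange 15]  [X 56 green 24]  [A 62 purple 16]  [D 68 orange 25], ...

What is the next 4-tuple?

Letter: letters move forward 3 places in the alphabet, wrapping Z→A, so O, R, U, X, A, D → G.
Second component: 38, 44, 50, 56, 62, 68 → 74 (+6 each step).
Colour: repeats green → purple → orange; green, purple, orange, green, purple, orange → green.
For the fourth component, alternating steps +9, −8, +9, −8, …: 14, 23, 15, 24, 16, 25 → 17.
Combining the parts gives [G 74 green 17].

[G 74 green 17]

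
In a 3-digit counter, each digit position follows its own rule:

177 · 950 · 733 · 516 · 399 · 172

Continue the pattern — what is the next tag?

First digit: −2 each step, mod 10; 1, 9, 7, 5, 3, 1 → 9.
Second digit: −2 each step, mod 10, so 7, 5, 3, 1, 9, 7 → 5.
Third digit goes 7, 0, 3, 6, 9, 2 → 5 (+3 each step, mod 10).
So the next tag is 955.

955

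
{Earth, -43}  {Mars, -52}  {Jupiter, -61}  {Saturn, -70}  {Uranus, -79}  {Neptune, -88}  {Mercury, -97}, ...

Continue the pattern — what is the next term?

{Venus, -106}

Planet: runs through the planets Mercury→Neptune, so Earth, Mars, Jupiter, Saturn, Uranus, Neptune, Mercury → Venus.
Second part — −9 each step: -43, -52, -61, -70, -79, -88, -97 → -106.
Putting it together: {Venus, -106}.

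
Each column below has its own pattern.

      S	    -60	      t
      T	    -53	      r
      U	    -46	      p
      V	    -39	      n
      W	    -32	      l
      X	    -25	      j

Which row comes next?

Y  -18  h

First letter: letters move forward 1 place in the alphabet, so S, T, U, V, W, X → Y.
Second component: -60, -53, -46, -39, -32, -25 → -18 (+7 each step).
Second letter goes t, r, p, n, l, j → h (letters move back 2 places in the alphabet).
So the next row is Y  -18  h.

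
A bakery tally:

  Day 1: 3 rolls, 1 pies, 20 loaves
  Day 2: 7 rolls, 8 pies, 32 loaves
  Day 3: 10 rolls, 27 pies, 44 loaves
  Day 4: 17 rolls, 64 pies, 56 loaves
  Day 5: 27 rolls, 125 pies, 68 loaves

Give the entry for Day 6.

44 rolls, 216 pies, 80 loaves

For the rolls, each term is the sum of the two before it: 3, 7, 10, 17, 27 → 44.
Pies: perfect cubes: 1³, 2³, 3³, …; 1, 8, 27, 64, 125 → 216.
Loaves — +12 each step: 20, 32, 44, 56, 68 → 80.
Putting it together: 44 rolls, 216 pies, 80 loaves.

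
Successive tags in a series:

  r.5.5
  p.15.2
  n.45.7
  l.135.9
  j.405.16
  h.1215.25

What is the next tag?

f.3645.41

For the letter, letters move back 2 places in the alphabet: r, p, n, l, j, h → f.
Second component: ×3 each step, so 5, 15, 45, 135, 405, 1215 → 3645.
Third component: each term is the sum of the two before it; 5, 2, 7, 9, 16, 25 → 41.
Combining the parts gives f.3645.41.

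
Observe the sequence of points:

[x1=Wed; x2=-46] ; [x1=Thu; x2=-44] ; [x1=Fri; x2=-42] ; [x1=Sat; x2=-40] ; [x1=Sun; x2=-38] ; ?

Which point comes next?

X1 goes Wed, Thu, Fri, Sat, Sun → Mon (runs through the weekdays Mon→Sun).
X2: +2 each step; -46, -44, -42, -40, -38 → -36.
Putting it together: [x1=Mon; x2=-36].

[x1=Mon; x2=-36]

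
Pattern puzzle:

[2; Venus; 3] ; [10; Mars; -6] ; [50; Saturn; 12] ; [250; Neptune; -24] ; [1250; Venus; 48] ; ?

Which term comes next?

First entry: ×5 each step; 2, 10, 50, 250, 1250 → 6250.
Planet: Venus, Mars, Saturn, Neptune, Venus → Mars (repeats Venus → Mars → Saturn → Neptune).
For the third entry, ×(-2) each step: 3, -6, 12, -24, 48 → -96.
Putting it together: [6250; Mars; -96].

[6250; Mars; -96]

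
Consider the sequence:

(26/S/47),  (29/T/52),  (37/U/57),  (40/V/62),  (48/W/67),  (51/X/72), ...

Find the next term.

First coordinate goes 26, 29, 37, 40, 48, 51 → 59 (alternating steps +3, +8, +3, +8, …).
Letter — letters move forward 1 place in the alphabet: S, T, U, V, W, X → Y.
Third coordinate: +5 each step, so 47, 52, 57, 62, 67, 72 → 77.
Putting it together: (59/Y/77).

(59/Y/77)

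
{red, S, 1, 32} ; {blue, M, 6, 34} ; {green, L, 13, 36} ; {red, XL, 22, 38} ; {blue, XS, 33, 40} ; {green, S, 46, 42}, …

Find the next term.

For the colour, repeats red → blue → green: red, blue, green, red, blue, green → red.
Size goes S, M, L, XL, XS, S → M (repeats S → M → L → XL → XS).
For the third coordinate, differences are 5, 7, 9, … (increasing by 2 each time): 1, 6, 13, 22, 33, 46 → 61.
Fourth coordinate: +2 each step, so 32, 34, 36, 38, 40, 42 → 44.
Putting it together: {red, M, 61, 44}.

{red, M, 61, 44}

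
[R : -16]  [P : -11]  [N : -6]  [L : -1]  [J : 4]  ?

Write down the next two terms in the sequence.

[H : 9], [F : 14]

For the letter, letters move back 2 places in the alphabet: R, P, N, L, J → H → F.
Second coordinate goes -16, -11, -6, -1, 4 → 9 → 14 (+5 each step).
So the next two terms are [H : 9] and [F : 14].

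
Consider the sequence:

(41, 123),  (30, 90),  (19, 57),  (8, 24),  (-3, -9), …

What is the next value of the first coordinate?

First coordinate: −11 each step, so 41, 30, 19, 8, -3 → -14.

-14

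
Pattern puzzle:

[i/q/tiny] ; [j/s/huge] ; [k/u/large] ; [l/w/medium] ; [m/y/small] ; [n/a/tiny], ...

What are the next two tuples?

[o/c/huge], [p/e/large]

For the first letter, letters move forward 1 place in the alphabet: i, j, k, l, m, n → o → p.
Second letter: q, s, u, w, y, a → c → e (letters move forward 2 places in the alphabet, wrapping Z→A).
For the size, repeats tiny → huge → large → medium → small: tiny, huge, large, medium, small, tiny → huge → large.
Putting the parts together: [o/c/huge] and then [p/e/large].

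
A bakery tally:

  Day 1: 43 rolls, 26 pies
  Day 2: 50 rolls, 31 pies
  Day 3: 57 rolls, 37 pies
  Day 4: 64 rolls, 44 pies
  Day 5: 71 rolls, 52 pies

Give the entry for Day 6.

78 rolls, 61 pies

Rolls: +7 each step; 43, 50, 57, 64, 71 → 78.
Pies: 26, 31, 37, 44, 52 → 61 (differences are 5, 6, 7, … (increasing by 1 each time)).
Putting it together: 78 rolls, 61 pies.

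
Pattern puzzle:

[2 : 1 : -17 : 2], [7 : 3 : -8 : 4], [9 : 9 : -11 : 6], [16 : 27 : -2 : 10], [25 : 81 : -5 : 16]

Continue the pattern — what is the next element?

For the first slot, each term is the sum of the two before it: 2, 7, 9, 16, 25 → 41.
Second slot — ×3 each step: 1, 3, 9, 27, 81 → 243.
Third slot goes -17, -8, -11, -2, -5 → 4 (alternating steps +9, −3, +9, −3, …).
Fourth slot — each term is the sum of the two before it: 2, 4, 6, 10, 16 → 26.
Combining the parts gives [41 : 243 : 4 : 26].

[41 : 243 : 4 : 26]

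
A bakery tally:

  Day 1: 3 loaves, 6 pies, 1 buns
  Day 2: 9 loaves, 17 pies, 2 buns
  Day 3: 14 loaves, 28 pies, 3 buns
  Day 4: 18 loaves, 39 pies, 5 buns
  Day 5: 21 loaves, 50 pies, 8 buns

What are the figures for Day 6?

23 loaves, 61 pies, 13 buns

Loaves goes 3, 9, 14, 18, 21 → 23 (differences are 6, 5, 4, … (decreasing by 1 each time)).
Pies goes 6, 17, 28, 39, 50 → 61 (+11 each step).
For the buns, each term is the sum of the two before it: 1, 2, 3, 5, 8 → 13.
Putting it together: 23 loaves, 61 pies, 13 buns.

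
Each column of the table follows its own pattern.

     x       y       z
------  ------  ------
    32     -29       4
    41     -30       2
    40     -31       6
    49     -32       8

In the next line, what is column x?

Column x: 32, 41, 40, 49 → 48 (alternating steps +9, −1, +9, −1, …).

48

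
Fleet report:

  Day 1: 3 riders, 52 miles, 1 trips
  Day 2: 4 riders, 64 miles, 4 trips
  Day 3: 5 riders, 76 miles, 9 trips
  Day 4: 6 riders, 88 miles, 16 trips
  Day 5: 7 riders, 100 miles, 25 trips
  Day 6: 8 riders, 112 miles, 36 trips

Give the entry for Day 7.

9 riders, 124 miles, 49 trips

Riders — +1 each step: 3, 4, 5, 6, 7, 8 → 9.
Miles: +12 each step; 52, 64, 76, 88, 100, 112 → 124.
Trips: perfect squares: 1², 2², 3², …; 1, 4, 9, 16, 25, 36 → 49.
Putting it together: 9 riders, 124 miles, 49 trips.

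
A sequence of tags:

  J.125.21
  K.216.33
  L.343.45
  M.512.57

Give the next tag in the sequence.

Letter — letters move forward 1 place in the alphabet: J, K, L, M → N.
Second component: perfect cubes: 5³, 6³, 7³, …; 125, 216, 343, 512 → 729.
Third component: +12 each step, so 21, 33, 45, 57 → 69.
Putting it together: N.729.69.

N.729.69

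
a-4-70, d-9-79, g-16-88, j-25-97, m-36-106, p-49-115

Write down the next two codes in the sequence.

Letter: letters move forward 3 places in the alphabet, so a, d, g, j, m, p → s → v.
Second component: perfect squares: 2², 3², 4², …; 4, 9, 16, 25, 36, 49 → 64 → 81.
Third component: 70, 79, 88, 97, 106, 115 → 124 → 133 (+9 each step).
Putting the parts together: s-64-124 and then v-81-133.

s-64-124, v-81-133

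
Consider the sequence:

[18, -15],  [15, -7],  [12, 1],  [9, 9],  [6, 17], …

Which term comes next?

[3, 25]

For the first component, −3 each step: 18, 15, 12, 9, 6 → 3.
For the second component, +8 each step: -15, -7, 1, 9, 17 → 25.
Putting it together: [3, 25].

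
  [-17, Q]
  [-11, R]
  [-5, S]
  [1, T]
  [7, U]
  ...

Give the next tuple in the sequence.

[13, V]

First component — +6 each step: -17, -11, -5, 1, 7 → 13.
Letter: Q, R, S, T, U → V (letters move forward 1 place in the alphabet).
So the next tuple is [13, V].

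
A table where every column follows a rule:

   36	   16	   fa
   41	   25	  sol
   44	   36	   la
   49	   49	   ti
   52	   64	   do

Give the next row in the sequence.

57  81  re

First component: alternating steps +5, +3, +5, +3, …, so 36, 41, 44, 49, 52 → 57.
Second component goes 16, 25, 36, 49, 64 → 81 (perfect squares: 4², 5², 6², …).
Note goes fa, sol, la, ti, do → re (runs through the solfège scale do→ti).
Combining the parts gives 57  81  re.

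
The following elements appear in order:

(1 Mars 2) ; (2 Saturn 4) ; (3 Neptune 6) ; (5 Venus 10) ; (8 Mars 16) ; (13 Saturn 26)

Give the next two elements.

For the first component, each term is the sum of the two before it: 1, 2, 3, 5, 8, 13 → 21 → 34.
Planet: repeats Mars → Saturn → Neptune → Venus; Mars, Saturn, Neptune, Venus, Mars, Saturn → Neptune → Venus.
Third component: always 2 × the first component; 2, 4, 6, 10, 16, 26 → 42 → 68.
Putting the parts together: (21 Neptune 42) and then (34 Venus 68).

(21 Neptune 42), (34 Venus 68)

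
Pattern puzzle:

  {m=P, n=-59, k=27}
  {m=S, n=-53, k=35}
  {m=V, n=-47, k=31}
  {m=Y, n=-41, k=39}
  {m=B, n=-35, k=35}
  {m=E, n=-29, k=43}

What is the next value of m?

H

M: letters move forward 3 places in the alphabet, wrapping Z→A, so P, S, V, Y, B, E → H.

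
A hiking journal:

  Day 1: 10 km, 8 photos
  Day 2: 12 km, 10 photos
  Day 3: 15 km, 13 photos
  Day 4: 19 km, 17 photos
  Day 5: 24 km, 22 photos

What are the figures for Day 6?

30 km, 28 photos

Km — differences are 2, 3, 4, … (increasing by 1 each time): 10, 12, 15, 19, 24 → 30.
Photos goes 8, 10, 13, 17, 22 → 28 (always 2 less than the km).
Putting it together: 30 km, 28 photos.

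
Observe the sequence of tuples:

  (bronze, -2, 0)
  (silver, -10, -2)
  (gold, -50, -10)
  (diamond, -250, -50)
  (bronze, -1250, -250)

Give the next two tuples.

Rank: repeats bronze → silver → gold → diamond, so bronze, silver, gold, diamond, bronze → silver → gold.
Second part: ×5 each step, so -2, -10, -50, -250, -1250 → -6250 → -31250.
Third part goes 0, -2, -10, -50, -250 → -1250 → -6250 (always the previous value of the second part).
Putting the parts together: (silver, -6250, -1250) and then (gold, -31250, -6250).

(silver, -6250, -1250), (gold, -31250, -6250)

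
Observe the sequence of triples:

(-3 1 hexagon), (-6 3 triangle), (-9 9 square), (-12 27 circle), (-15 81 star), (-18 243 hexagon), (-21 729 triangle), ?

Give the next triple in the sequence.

First slot: −3 each step; -3, -6, -9, -12, -15, -18, -21 → -24.
For the second slot, ×3 each step: 1, 3, 9, 27, 81, 243, 729 → 2187.
Shape: repeats hexagon → triangle → square → circle → star; hexagon, triangle, square, circle, star, hexagon, triangle → square.
So the next triple is (-24 2187 square).

(-24 2187 square)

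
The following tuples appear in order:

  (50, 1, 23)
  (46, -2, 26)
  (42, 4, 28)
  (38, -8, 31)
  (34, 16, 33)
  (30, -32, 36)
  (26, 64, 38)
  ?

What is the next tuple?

First coordinate: 50, 46, 42, 38, 34, 30, 26 → 22 (−4 each step).
Second coordinate — ×(-2) each step: 1, -2, 4, -8, 16, -32, 64 → -128.
Third coordinate: alternating steps +3, +2, +3, +2, …, so 23, 26, 28, 31, 33, 36, 38 → 41.
So the next tuple is (22, -128, 41).

(22, -128, 41)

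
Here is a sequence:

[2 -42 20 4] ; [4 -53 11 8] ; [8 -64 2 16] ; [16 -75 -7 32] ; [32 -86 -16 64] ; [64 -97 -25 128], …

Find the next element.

[128 -108 -34 256]

First value: 2, 4, 8, 16, 32, 64 → 128 (×2 each step).
Second value — −11 each step: -42, -53, -64, -75, -86, -97 → -108.
Third value: 20, 11, 2, -7, -16, -25 → -34 (−9 each step).
Fourth value — always 2 × the first value: 4, 8, 16, 32, 64, 128 → 256.
Putting it together: [128 -108 -34 256].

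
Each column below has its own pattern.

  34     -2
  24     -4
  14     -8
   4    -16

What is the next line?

-6  -32

For the first component, −10 each step: 34, 24, 14, 4 → -6.
For the second component, ×2 each step: -2, -4, -8, -16 → -32.
So the next line is -6  -32.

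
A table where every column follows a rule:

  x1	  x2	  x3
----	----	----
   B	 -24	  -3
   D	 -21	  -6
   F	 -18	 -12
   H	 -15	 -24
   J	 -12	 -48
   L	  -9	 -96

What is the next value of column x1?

Column x1: letters move forward 2 places in the alphabet; B, D, F, H, J, L → N.

N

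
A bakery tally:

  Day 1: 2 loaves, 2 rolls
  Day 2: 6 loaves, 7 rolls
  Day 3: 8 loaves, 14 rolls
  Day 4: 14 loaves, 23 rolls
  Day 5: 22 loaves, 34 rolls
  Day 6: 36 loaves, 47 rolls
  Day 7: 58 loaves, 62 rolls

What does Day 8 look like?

94 loaves, 79 rolls

Loaves goes 2, 6, 8, 14, 22, 36, 58 → 94 (each term is the sum of the two before it).
Rolls: differences are 5, 7, 9, … (increasing by 2 each time), so 2, 7, 14, 23, 34, 47, 62 → 79.
Combining the parts gives 94 loaves, 79 rolls.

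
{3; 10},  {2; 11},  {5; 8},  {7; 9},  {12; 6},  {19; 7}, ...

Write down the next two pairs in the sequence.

{31; 4}, {50; 5}

For the first part, each term is the sum of the two before it: 3, 2, 5, 7, 12, 19 → 31 → 50.
Second part: alternating steps +1, −3, +1, −3, …; 10, 11, 8, 9, 6, 7 → 4 → 5.
Putting the parts together: {31; 4} and then {50; 5}.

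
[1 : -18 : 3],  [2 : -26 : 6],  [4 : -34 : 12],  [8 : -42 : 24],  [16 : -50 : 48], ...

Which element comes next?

First entry goes 1, 2, 4, 8, 16 → 32 (×2 each step).
Second entry — −8 each step: -18, -26, -34, -42, -50 → -58.
Third entry — always 3 × the first entry: 3, 6, 12, 24, 48 → 96.
Combining the parts gives [32 : -58 : 96].

[32 : -58 : 96]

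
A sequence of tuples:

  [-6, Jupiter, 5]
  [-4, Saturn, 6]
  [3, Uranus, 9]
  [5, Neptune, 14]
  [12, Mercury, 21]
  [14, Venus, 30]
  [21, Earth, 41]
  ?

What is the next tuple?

[23, Mars, 54]

For the first coordinate, alternating steps +2, +7, +2, +7, …: -6, -4, 3, 5, 12, 14, 21 → 23.
Planet: runs through the planets Mercury→Neptune, so Jupiter, Saturn, Uranus, Neptune, Mercury, Venus, Earth → Mars.
For the third coordinate, differences are 1, 3, 5, … (increasing by 2 each time): 5, 6, 9, 14, 21, 30, 41 → 54.
Putting it together: [23, Mars, 54].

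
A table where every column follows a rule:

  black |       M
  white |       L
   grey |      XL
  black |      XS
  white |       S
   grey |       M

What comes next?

Shade: black, white, grey, black, white, grey → black (repeats black → white → grey).
Size: M, L, XL, XS, S, M → L (repeats M → L → XL → XS → S).
Putting it together: black  L.

black  L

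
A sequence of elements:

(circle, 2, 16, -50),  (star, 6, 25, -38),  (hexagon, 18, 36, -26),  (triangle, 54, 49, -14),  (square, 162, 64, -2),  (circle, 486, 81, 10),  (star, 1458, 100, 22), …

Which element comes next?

For the shape, repeats circle → star → hexagon → triangle → square: circle, star, hexagon, triangle, square, circle, star → hexagon.
Second part: ×3 each step, so 2, 6, 18, 54, 162, 486, 1458 → 4374.
For the third part, perfect squares: 4², 5², 6², …: 16, 25, 36, 49, 64, 81, 100 → 121.
Fourth part: +12 each step; -50, -38, -26, -14, -2, 10, 22 → 34.
So the next element is (hexagon, 4374, 121, 34).

(hexagon, 4374, 121, 34)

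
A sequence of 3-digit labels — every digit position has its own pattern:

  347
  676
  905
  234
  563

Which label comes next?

First digit: +3 each step, mod 10; 3, 6, 9, 2, 5 → 8.
For the second digit, +3 each step, mod 10: 4, 7, 0, 3, 6 → 9.
Third digit: 7, 6, 5, 4, 3 → 2 (−1 each step, mod 10).
Combining the parts gives 892.

892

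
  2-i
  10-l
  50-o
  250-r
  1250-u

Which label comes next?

6250-x

First component — ×5 each step: 2, 10, 50, 250, 1250 → 6250.
Letter: i, l, o, r, u → x (letters move forward 3 places in the alphabet).
So the next label is 6250-x.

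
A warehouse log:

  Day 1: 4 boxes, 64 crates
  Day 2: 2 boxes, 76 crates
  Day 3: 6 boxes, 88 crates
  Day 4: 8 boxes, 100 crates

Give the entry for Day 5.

14 boxes, 112 crates

Boxes goes 4, 2, 6, 8 → 14 (each term is the sum of the two before it).
Crates — +12 each step: 64, 76, 88, 100 → 112.
Combining the parts gives 14 boxes, 112 crates.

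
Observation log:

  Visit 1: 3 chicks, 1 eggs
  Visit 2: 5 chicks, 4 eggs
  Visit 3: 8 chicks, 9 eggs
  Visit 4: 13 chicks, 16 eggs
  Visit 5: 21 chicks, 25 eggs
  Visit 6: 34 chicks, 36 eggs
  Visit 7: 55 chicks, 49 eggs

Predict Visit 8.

89 chicks, 64 eggs

Chicks goes 3, 5, 8, 13, 21, 34, 55 → 89 (each term is the sum of the two before it).
Eggs goes 1, 4, 9, 16, 25, 36, 49 → 64 (perfect squares: 1², 2², 3², …).
So the next row is 89 chicks, 64 eggs.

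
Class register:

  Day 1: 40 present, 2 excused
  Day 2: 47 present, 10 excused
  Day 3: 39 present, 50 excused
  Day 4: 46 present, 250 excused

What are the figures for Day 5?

Present goes 40, 47, 39, 46 → 38 (alternating steps +7, −8, +7, −8, …).
Excused: ×5 each step; 2, 10, 50, 250 → 1250.
Combining the parts gives 38 present, 1250 excused.

38 present, 1250 excused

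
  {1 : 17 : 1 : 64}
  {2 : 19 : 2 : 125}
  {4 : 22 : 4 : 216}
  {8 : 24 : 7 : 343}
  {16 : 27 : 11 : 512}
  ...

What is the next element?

{32 : 29 : 16 : 729}

First part goes 1, 2, 4, 8, 16 → 32 (×2 each step).
Second part — alternating steps +2, +3, +2, +3, …: 17, 19, 22, 24, 27 → 29.
Third part: differences are 1, 2, 3, … (increasing by 1 each time); 1, 2, 4, 7, 11 → 16.
For the fourth part, perfect cubes: 4³, 5³, 6³, …: 64, 125, 216, 343, 512 → 729.
Combining the parts gives {32 : 29 : 16 : 729}.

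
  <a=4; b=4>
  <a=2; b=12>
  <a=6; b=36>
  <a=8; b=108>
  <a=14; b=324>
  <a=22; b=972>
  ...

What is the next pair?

<a=36; b=2916>

For the a, each term is the sum of the two before it: 4, 2, 6, 8, 14, 22 → 36.
B: 4, 12, 36, 108, 324, 972 → 2916 (×3 each step).
Combining the parts gives <a=36; b=2916>.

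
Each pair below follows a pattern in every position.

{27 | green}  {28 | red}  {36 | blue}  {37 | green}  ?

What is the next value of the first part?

45

First part: alternating steps +1, +8, +1, +8, …, so 27, 28, 36, 37 → 45.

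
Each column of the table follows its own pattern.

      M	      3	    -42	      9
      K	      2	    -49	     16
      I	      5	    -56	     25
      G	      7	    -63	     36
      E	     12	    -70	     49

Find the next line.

Letter goes M, K, I, G, E → C (letters move back 2 places in the alphabet).
Second component goes 3, 2, 5, 7, 12 → 19 (each term is the sum of the two before it).
Third component: −7 each step, so -42, -49, -56, -63, -70 → -77.
Fourth component goes 9, 16, 25, 36, 49 → 64 (perfect squares: 3², 4², 5², …).
Combining the parts gives C  19  -77  64.

C  19  -77  64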